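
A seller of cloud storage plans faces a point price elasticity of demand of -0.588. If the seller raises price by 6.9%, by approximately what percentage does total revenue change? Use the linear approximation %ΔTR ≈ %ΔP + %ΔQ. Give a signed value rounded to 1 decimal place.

%ΔQ ≈ Ed × %ΔP = (-0.588) × (+6.9%) = -4.0572%
%ΔTR ≈ %ΔP + %ΔQ = (+6.9%) + (-4.0572%) = +2.8428%

+2.8%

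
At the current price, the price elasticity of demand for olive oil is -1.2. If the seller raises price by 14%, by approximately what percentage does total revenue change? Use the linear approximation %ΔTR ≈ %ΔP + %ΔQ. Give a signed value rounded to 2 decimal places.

%ΔQ ≈ Ed × %ΔP = (-1.2) × (+14%) = -16.8000%
%ΔTR ≈ %ΔP + %ΔQ = (+14%) + (-16.8000%) = -2.8000%

-2.80%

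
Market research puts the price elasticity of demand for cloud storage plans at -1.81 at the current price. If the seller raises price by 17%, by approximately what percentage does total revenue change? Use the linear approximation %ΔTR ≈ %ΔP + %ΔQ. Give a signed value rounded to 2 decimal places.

%ΔQ ≈ Ed × %ΔP = (-1.81) × (+17%) = -30.7700%
%ΔTR ≈ %ΔP + %ΔQ = (+17%) + (-30.7700%) = -13.7700%

-13.77%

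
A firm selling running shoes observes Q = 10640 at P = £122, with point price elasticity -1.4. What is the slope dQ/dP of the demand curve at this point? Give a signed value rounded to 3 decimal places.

-122.098

Ed = (dQ/dP)·(P/Q) ⇒ dQ/dP = Ed·Q/P = (-1.4)·10640/122 = -122.09836…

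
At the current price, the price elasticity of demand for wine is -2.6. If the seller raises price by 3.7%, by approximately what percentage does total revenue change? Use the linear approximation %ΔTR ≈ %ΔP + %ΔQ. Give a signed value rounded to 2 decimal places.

-5.92%

%ΔQ ≈ Ed × %ΔP = (-2.6) × (+3.7%) = -9.6200%
%ΔTR ≈ %ΔP + %ΔQ = (+3.7%) + (-9.6200%) = -5.9200%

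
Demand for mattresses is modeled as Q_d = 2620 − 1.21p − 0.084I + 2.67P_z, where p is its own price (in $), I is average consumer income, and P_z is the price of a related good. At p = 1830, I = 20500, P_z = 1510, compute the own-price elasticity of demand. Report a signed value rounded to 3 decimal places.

-0.815

At the given values, Q_d = 2620 − 1.21(1830) − 0.084(20500) + 2.67(1510) = 2715.4.
∂Q_d/∂p = −1.21.
E = (-1.21) × (1830/2715.4) = -0.81545…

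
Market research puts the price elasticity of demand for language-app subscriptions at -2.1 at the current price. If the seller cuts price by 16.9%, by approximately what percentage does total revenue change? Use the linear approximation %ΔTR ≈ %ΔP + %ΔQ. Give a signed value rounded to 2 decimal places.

%ΔQ ≈ Ed × %ΔP = (-2.1) × (-16.9%) = +35.4900%
%ΔTR ≈ %ΔP + %ΔQ = (-16.9%) + (+35.4900%) = +18.5900%

+18.59%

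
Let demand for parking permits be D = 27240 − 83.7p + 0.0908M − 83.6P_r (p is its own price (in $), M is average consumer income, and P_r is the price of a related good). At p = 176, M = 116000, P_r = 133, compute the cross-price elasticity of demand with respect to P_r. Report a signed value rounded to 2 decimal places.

-0.93

At the given values, D = 27240 − 83.7(176) + 0.0908(116000) − 83.6(133) = 11922.8.
∂D/∂P_r = -83.6.
E = (-83.6) × (133/11922.8) = -0.9325…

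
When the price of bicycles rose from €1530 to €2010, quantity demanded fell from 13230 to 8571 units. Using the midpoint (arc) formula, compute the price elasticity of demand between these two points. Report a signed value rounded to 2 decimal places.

-1.58

%ΔQ = (8571 − 13230) / [(13230 + 8571)/2] = -4659/10900.5 = -0.427411…
%ΔP = (2010 − 1530) / [(1530 + 2010)/2] = 480/1770 = 0.271186…
Arc Ed = %ΔQ / %ΔP = (-4659/10900.5) / (480/1770) = -1.5760…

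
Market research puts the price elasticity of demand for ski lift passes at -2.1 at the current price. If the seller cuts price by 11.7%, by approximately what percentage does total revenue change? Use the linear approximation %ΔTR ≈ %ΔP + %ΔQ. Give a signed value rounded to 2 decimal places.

%ΔQ ≈ Ed × %ΔP = (-2.1) × (-11.7%) = +24.5700%
%ΔTR ≈ %ΔP + %ΔQ = (-11.7%) + (+24.5700%) = +12.8700%

+12.87%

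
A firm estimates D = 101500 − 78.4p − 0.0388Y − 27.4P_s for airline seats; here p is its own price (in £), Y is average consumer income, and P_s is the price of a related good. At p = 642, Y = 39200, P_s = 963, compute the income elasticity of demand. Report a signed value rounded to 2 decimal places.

-0.07

At the given values, D = 101500 − 78.4(642) − 0.0388(39200) − 27.4(963) = 23260.04.
∂D/∂Y = -0.0388.
E = (-0.0388) × (39200/23260.04) = -0.0653…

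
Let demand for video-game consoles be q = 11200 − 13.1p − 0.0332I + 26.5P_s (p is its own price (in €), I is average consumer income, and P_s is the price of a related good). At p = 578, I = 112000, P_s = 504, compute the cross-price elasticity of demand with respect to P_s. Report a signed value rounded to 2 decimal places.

1.01

At the given values, q = 11200 − 13.1(578) − 0.0332(112000) + 26.5(504) = 13265.8.
∂q/∂P_s = 26.5.
E = (26.5) × (504/13265.8) = 1.0067…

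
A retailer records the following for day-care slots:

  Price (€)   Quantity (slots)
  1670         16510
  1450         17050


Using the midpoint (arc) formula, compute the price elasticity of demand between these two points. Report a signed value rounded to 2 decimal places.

%ΔQ = (17050 − 16510) / [(16510 + 17050)/2] = 540/16780 = 0.032181…
%ΔP = (1450 − 1670) / [(1670 + 1450)/2] = -220/1560 = -0.141025…
Arc Ed = %ΔQ / %ΔP = (540/16780) / (-220/1560) = -0.2281…

-0.23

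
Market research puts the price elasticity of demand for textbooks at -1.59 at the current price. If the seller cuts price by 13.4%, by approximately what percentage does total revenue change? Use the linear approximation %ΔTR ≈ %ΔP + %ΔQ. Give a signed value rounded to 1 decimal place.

%ΔQ ≈ Ed × %ΔP = (-1.59) × (-13.4%) = +21.3060%
%ΔTR ≈ %ΔP + %ΔQ = (-13.4%) + (+21.3060%) = +7.9060%

+7.9%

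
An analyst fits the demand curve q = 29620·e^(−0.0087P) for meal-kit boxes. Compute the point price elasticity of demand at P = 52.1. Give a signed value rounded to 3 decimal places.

-0.453

dq/dP = −0.0087·q = -163.777. At P = 52.1, q = 18824.9.
Ed = (dq/dP)·(P/q) = (-163.777) × (52.1/18824.9) = -0.45327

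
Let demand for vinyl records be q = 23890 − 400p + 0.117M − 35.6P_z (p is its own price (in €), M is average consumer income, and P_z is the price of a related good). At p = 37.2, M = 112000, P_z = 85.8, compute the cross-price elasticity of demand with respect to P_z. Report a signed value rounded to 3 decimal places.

At the given values, q = 23890 − 400(37.2) + 0.117(112000) − 35.6(85.8) = 19059.52.
∂q/∂P_z = -35.6.
E = (-35.6) × (85.8/19059.52) = -0.16026…

-0.160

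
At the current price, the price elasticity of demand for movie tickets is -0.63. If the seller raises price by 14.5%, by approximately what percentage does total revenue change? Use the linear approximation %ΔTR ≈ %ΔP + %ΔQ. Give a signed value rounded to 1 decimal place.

%ΔQ ≈ Ed × %ΔP = (-0.63) × (+14.5%) = -9.1350%
%ΔTR ≈ %ΔP + %ΔQ = (+14.5%) + (-9.1350%) = +5.3650%

+5.4%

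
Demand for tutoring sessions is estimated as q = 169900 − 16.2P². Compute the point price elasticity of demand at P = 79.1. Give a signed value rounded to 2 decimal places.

dq/dP = −2·16.2·P = -2562.84. At P = 79.1, q = 68539.678.
Ed = (dq/dP)·(P/q) = (-2562.84) × (79.1/68539.678) = -2.9577…

-2.96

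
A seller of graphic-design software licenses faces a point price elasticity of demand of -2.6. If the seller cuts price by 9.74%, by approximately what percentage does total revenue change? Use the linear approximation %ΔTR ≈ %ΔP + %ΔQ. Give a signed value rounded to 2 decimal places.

+15.58%

%ΔQ ≈ Ed × %ΔP = (-2.6) × (-9.74%) = +25.3240%
%ΔTR ≈ %ΔP + %ΔQ = (-9.74%) + (+25.3240%) = +15.5840%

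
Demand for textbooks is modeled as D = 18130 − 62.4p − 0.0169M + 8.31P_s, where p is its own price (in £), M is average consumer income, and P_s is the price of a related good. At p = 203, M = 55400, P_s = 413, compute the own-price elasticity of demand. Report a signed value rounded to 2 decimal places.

-1.59

At the given values, D = 18130 − 62.4(203) − 0.0169(55400) + 8.31(413) = 7958.57.
∂D/∂p = −62.4.
E = (-62.4) × (203/7958.57) = -1.5916…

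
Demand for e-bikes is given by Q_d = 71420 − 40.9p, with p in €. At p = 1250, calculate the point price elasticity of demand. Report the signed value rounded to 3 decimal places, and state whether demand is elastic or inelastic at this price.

-2.519; elastic

dQ_d/dp = −40.9. At p = 1250, Q_d = 71420 − 40.9(1250) = 20295.
Ed = (dQ_d/dp)·(p/Q_d) = −40.9 × (1250/20295) = -2.51909…
|Ed| = 2.519 > 1, so demand is elastic.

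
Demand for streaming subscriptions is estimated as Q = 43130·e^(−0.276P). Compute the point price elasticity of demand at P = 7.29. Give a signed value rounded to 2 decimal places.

dQ/dP = −0.276·Q = -1591.73. At P = 7.29, Q = 5767.15.
Ed = (dQ/dP)·(P/Q) = (-1591.73) × (7.29/5767.15) = -2.0120…

-2.01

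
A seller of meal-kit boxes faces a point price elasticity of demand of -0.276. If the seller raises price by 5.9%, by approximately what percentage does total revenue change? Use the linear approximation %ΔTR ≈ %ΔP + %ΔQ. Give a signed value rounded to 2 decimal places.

+4.27%

%ΔQ ≈ Ed × %ΔP = (-0.276) × (+5.9%) = -1.6284%
%ΔTR ≈ %ΔP + %ΔQ = (+5.9%) + (-1.6284%) = +4.2716%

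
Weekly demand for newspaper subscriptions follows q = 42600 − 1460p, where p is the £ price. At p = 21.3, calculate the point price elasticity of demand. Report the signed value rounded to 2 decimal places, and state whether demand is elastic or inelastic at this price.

-2.70; elastic

dq/dp = −1460. At p = 21.3, q = 42600 − 1460(21.3) = 11502.
Ed = (dq/dp)·(p/q) = −1460 × (21.3/11502) = -2.7037…
|Ed| = 2.70 > 1, so demand is elastic.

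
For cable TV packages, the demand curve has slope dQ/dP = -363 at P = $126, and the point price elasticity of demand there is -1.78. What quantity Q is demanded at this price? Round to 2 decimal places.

Ed = (dQ/dP)·(P/Q) ⇒ Q = (dQ/dP)·P/Ed = (-363)·126/(-1.78) = 25695.5056…

25695.51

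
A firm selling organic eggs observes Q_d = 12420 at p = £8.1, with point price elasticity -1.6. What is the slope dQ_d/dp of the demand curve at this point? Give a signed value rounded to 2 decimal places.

-2453.33

Ed = (dQ_d/dp)·(p/Q_d) ⇒ dQ_d/dp = Ed·Q_d/p = (-1.6)·12420/8.1 = -2453.3333…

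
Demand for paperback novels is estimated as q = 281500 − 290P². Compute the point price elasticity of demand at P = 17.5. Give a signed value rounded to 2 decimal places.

dq/dP = −2·290·P = -10150. At P = 17.5, q = 192687.5.
Ed = (dq/dP)·(P/q) = (-10150) × (17.5/192687.5) = -0.9218…

-0.92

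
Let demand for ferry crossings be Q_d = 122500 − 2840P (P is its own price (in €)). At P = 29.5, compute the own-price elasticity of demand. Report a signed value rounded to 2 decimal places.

At the given values, Q_d = 122500 − 2840(29.5) = 38720.
∂Q_d/∂P = −2840.
E = (-2840) × (29.5/38720) = -2.1637…

-2.16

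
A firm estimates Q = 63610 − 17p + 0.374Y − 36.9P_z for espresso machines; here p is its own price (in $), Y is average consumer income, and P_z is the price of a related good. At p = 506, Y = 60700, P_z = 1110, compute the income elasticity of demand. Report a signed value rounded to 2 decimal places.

At the given values, Q = 63610 − 17(506) + 0.374(60700) − 36.9(1110) = 36750.8.
∂Q/∂Y = 0.374.
E = (0.374) × (60700/36750.8) = 0.6177…

0.62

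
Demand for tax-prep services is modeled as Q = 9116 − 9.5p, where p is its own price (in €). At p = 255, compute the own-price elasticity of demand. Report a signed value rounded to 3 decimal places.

At the given values, Q = 9116 − 9.5(255) = 6693.5.
∂Q/∂p = −9.5.
E = (-9.5) × (255/6693.5) = -0.36191…

-0.362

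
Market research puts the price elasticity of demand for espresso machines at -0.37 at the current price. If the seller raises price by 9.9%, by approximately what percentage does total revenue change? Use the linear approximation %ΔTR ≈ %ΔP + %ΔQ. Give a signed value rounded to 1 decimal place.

%ΔQ ≈ Ed × %ΔP = (-0.37) × (+9.9%) = -3.6630%
%ΔTR ≈ %ΔP + %ΔQ = (+9.9%) + (-3.6630%) = +6.2370%

+6.2%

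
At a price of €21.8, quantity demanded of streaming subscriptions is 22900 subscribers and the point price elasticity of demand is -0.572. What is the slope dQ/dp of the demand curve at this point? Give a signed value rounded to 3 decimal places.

-600.862

Ed = (dQ/dp)·(p/Q) ⇒ dQ/dp = Ed·Q/p = (-0.572)·22900/21.8 = -600.86238…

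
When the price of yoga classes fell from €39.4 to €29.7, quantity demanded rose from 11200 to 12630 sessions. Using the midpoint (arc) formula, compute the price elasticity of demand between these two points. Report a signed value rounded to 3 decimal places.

-0.427

%ΔQ = (12630 − 11200) / [(11200 + 12630)/2] = 1430/11915 = 0.120016…
%ΔP = (29.7 − 39.4) / [(39.4 + 29.7)/2] = -9.7/34.55 = -0.280752…
Arc Ed = %ΔQ / %ΔP = (1430/11915) / (-9.7/34.55) = -0.42748…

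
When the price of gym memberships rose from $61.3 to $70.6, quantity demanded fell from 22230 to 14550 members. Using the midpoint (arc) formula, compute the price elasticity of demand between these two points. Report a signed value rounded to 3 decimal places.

-2.961

%ΔQ = (14550 − 22230) / [(22230 + 14550)/2] = -7680/18390 = -0.417618…
%ΔP = (70.6 − 61.3) / [(61.3 + 70.6)/2] = 9.3/65.95 = 0.141015…
Arc Ed = %ΔQ / %ΔP = (-7680/18390) / (9.3/65.95) = -2.96149…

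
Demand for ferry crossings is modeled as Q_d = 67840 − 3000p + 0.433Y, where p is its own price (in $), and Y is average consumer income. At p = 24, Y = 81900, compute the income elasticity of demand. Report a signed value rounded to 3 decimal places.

At the given values, Q_d = 67840 − 3000(24) + 0.433(81900) = 31302.7.
∂Q_d/∂Y = 0.433.
E = (0.433) × (81900/31302.7) = 1.13289…

1.133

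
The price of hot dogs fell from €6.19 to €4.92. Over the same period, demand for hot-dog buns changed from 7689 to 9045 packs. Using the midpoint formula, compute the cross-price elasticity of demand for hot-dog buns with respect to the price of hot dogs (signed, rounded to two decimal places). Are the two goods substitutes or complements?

-0.71; complements

%ΔQ_{hot-dog buns} = (9045 − 7689)/avg = 1356/8367 = 0.162065…
%ΔP_{hot dogs} = (4.92 − 6.19)/avg = -1.27/5.555 = -0.228622…
E_cross = (1356/8367) / (-1.27/5.555) = -0.7088…
E_cross < 0 ⇒ the goods are complements.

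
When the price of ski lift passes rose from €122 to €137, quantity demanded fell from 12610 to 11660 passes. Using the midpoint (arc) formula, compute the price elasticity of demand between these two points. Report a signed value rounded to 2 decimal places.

-0.68

%ΔQ = (11660 − 12610) / [(12610 + 11660)/2] = -950/12135 = -0.078285…
%ΔP = (137 − 122) / [(122 + 137)/2] = 15/129.5 = 0.115830…
Arc Ed = %ΔQ / %ΔP = (-950/12135) / (15/129.5) = -0.6758…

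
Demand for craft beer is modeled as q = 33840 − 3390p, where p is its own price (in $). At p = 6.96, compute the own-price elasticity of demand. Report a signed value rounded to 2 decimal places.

At the given values, q = 33840 − 3390(6.96) = 10245.6.
∂q/∂p = −3390.
E = (-3390) × (6.96/10245.6) = -2.3028…

-2.30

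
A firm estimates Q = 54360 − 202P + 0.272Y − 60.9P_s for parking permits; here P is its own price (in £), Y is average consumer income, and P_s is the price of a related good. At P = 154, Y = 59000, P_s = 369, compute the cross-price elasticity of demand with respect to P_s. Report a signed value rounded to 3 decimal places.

At the given values, Q = 54360 − 202(154) + 0.272(59000) − 60.9(369) = 16827.9.
∂Q/∂P_s = -60.9.
E = (-60.9) × (369/16827.9) = -1.33540…

-1.335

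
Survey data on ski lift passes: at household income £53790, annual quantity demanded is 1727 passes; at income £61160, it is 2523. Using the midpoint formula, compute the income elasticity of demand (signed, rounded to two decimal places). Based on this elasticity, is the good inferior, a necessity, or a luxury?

%ΔQ = (2523 − 1727)/[( 1727 + 2523)/2] = 796/2125 = 0.374588…
%ΔIncome = (61160 − 53790)/[( 53790 + 61160)/2] = 7370/57475 = 0.128229…
E_income = (796/2125) / (7370/57475) = 2.9212…
E_income > 1 ⇒ normal good, luxury.

2.92; luxury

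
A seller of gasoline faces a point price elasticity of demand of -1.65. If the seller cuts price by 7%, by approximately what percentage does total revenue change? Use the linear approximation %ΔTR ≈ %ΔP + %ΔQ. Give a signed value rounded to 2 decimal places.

%ΔQ ≈ Ed × %ΔP = (-1.65) × (-7%) = +11.5500%
%ΔTR ≈ %ΔP + %ΔQ = (-7%) + (+11.5500%) = +4.5500%

+4.55%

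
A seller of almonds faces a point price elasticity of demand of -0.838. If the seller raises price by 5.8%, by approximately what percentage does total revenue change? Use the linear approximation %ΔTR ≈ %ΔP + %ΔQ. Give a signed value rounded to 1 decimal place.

+0.9%

%ΔQ ≈ Ed × %ΔP = (-0.838) × (+5.8%) = -4.8604%
%ΔTR ≈ %ΔP + %ΔQ = (+5.8%) + (-4.8604%) = +0.9396%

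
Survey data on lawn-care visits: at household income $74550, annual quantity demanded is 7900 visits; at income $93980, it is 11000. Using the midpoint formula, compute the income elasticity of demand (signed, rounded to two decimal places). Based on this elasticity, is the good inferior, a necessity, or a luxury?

%ΔQ = (11000 − 7900)/[( 7900 + 11000)/2] = 3100/9450 = 0.328042…
%ΔIncome = (93980 − 74550)/[( 74550 + 93980)/2] = 19430/84265 = 0.230582…
E_income = (3100/9450) / (19430/84265) = 1.4226…
E_income > 1 ⇒ normal good, luxury.

1.42; luxury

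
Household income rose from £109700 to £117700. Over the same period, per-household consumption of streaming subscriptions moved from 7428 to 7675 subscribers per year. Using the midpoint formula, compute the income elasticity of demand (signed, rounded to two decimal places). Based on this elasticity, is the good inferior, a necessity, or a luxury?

%ΔQ = (7675 − 7428)/[( 7428 + 7675)/2] = 247/7551.5 = 0.032708…
%ΔIncome = (117700 − 109700)/[( 109700 + 117700)/2] = 8000/113700 = 0.070360…
E_income = (247/7551.5) / (8000/113700) = 0.4648…
0 < E_income < 1 ⇒ normal good, necessity.

0.46; necessity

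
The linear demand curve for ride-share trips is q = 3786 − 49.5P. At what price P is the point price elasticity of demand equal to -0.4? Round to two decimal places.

21.85

Ed = −49.5P/(3786 − 49.5P). Set this equal to -0.4:
49.5P = 0.4·(3786 − 49.5P) ⇒ 49.5P(1 + 0.4) = 0.4·3786
P = 0.4·3786 / (49.5·1.4) = 21.8528…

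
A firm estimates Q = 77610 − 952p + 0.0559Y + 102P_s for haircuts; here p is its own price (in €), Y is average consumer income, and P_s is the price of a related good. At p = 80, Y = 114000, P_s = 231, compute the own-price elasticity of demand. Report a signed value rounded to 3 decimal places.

At the given values, Q = 77610 − 952(80) + 0.0559(114000) + 102(231) = 31384.6.
∂Q/∂p = −952.
E = (-952) × (80/31384.6) = -2.42666…

-2.427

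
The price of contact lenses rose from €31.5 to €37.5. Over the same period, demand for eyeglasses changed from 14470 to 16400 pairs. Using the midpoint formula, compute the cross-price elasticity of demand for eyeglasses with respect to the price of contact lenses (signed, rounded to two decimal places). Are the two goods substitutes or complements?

0.72; substitutes

%ΔQ_{eyeglasses} = (16400 − 14470)/avg = 1930/15435 = 0.125040…
%ΔP_{contact lenses} = (37.5 − 31.5)/avg = 6/34.5 = 0.173913…
E_cross = (1930/15435) / (6/34.5) = 0.7189…
E_cross > 0 ⇒ the goods are substitutes.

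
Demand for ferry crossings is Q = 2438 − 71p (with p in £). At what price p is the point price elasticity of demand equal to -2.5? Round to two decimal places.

Ed = −71p/(2438 − 71p). Set this equal to -2.5:
71p = 2.5·(2438 − 71p) ⇒ 71p(1 + 2.5) = 2.5·2438
p = 2.5·2438 / (71·3.5) = 24.5271…

24.53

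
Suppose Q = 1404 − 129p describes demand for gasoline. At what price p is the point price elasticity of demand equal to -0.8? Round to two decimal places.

4.84

Ed = −129p/(1404 − 129p). Set this equal to -0.8:
129p = 0.8·(1404 − 129p) ⇒ 129p(1 + 0.8) = 0.8·1404
p = 0.8·1404 / (129·1.8) = 4.8372…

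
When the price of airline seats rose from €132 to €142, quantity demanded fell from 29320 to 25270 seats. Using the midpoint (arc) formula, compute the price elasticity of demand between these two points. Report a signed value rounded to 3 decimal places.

-2.033

%ΔQ = (25270 − 29320) / [(29320 + 25270)/2] = -4050/27295 = -0.148378…
%ΔP = (142 − 132) / [(132 + 142)/2] = 10/137 = 0.072992…
Arc Ed = %ΔQ / %ΔP = (-4050/27295) / (10/137) = -2.03278…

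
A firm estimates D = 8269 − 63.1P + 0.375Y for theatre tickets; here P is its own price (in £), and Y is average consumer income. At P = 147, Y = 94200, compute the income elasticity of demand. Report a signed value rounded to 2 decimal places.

1.03

At the given values, D = 8269 − 63.1(147) + 0.375(94200) = 34318.3.
∂D/∂Y = 0.375.
E = (0.375) × (94200/34318.3) = 1.0293…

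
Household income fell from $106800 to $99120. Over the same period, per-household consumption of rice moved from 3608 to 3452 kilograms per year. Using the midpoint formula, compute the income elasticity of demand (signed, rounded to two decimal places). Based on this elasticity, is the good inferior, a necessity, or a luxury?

%ΔQ = (3452 − 3608)/[( 3608 + 3452)/2] = -156/3530 = -0.044192…
%ΔIncome = (99120 − 106800)/[( 106800 + 99120)/2] = -7680/102960 = -0.074592…
E_income = (-156/3530) / (-7680/102960) = 0.5924…
0 < E_income < 1 ⇒ normal good, necessity.

0.59; necessity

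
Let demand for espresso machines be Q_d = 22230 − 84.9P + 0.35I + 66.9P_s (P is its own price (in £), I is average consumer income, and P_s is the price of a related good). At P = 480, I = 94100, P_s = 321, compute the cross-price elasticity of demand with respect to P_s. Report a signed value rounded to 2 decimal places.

0.60

At the given values, Q_d = 22230 − 84.9(480) + 0.35(94100) + 66.9(321) = 35887.9.
∂Q_d/∂P_s = 66.9.
E = (66.9) × (321/35887.9) = 0.5983…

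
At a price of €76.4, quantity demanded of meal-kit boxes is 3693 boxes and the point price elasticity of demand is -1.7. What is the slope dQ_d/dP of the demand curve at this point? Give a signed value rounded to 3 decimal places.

-82.174

Ed = (dQ_d/dP)·(P/Q_d) ⇒ dQ_d/dP = Ed·Q_d/P = (-1.7)·3693/76.4 = -82.17408…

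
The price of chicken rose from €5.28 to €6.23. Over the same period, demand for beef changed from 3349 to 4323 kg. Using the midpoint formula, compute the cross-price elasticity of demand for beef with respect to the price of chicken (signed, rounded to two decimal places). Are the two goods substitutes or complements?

1.54; substitutes

%ΔQ_{beef} = (4323 − 3349)/avg = 974/3836 = 0.253910…
%ΔP_{chicken} = (6.23 − 5.28)/avg = 0.95/5.755 = 0.165073…
E_cross = (974/3836) / (0.95/5.755) = 1.5381…
E_cross > 0 ⇒ the goods are substitutes.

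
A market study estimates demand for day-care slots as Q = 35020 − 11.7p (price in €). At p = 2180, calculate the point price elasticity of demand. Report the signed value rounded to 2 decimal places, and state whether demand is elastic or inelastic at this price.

-2.68; elastic

dQ/dp = −11.7. At p = 2180, Q = 35020 − 11.7(2180) = 9514.
Ed = (dQ/dp)·(p/Q) = −11.7 × (2180/9514) = -2.6808…
|Ed| = 2.68 > 1, so demand is elastic.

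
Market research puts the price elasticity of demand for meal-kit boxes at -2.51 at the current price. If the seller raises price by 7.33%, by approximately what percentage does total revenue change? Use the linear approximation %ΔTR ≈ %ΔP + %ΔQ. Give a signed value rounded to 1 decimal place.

%ΔQ ≈ Ed × %ΔP = (-2.51) × (+7.33%) = -18.3983%
%ΔTR ≈ %ΔP + %ΔQ = (+7.33%) + (-18.3983%) = -11.0683%

-11.1%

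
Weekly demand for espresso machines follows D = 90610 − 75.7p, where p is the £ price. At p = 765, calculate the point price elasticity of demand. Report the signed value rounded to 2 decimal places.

-1.77

dD/dp = −75.7. At p = 765, D = 90610 − 75.7(765) = 32699.5.
Ed = (dD/dp)·(p/D) = −75.7 × (765/32699.5) = -1.7709…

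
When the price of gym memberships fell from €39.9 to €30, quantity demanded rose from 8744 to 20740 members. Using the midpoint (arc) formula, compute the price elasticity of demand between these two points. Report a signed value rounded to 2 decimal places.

%ΔQ = (20740 − 8744) / [(8744 + 20740)/2] = 11996/14742 = 0.813729…
%ΔP = (30 − 39.9) / [(39.9 + 30)/2] = -9.9/34.95 = -0.283261…
Arc Ed = %ΔQ / %ΔP = (11996/14742) / (-9.9/34.95) = -2.8727…

-2.87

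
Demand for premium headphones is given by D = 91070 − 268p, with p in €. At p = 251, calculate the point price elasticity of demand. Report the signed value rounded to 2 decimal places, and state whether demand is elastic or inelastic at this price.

-2.83; elastic

dD/dp = −268. At p = 251, D = 91070 − 268(251) = 23802.
Ed = (dD/dp)·(p/D) = −268 × (251/23802) = -2.8261…
|Ed| = 2.83 > 1, so demand is elastic.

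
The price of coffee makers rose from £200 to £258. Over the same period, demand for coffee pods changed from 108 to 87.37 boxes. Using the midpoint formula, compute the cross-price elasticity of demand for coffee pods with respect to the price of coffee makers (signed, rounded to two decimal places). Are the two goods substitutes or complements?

-0.83; complements

%ΔQ_{coffee pods} = (87.37 − 108)/avg = -20.63/97.685 = -0.211189…
%ΔP_{coffee makers} = (258 − 200)/avg = 58/229 = 0.253275…
E_cross = (-20.63/97.685) / (58/229) = -0.8338…
E_cross < 0 ⇒ the goods are complements.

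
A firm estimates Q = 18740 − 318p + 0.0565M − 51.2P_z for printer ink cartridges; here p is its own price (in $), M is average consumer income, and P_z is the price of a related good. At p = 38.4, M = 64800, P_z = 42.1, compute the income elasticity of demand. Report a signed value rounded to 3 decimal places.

At the given values, Q = 18740 − 318(38.4) + 0.0565(64800) − 51.2(42.1) = 8034.48.
∂Q/∂M = 0.0565.
E = (0.0565) × (64800/8034.48) = 0.45568…

0.456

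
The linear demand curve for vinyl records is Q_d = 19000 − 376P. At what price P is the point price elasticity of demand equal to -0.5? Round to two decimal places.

16.84

Ed = −376P/(19000 − 376P). Set this equal to -0.5:
376P = 0.5·(19000 − 376P) ⇒ 376P(1 + 0.5) = 0.5·19000
P = 0.5·19000 / (376·1.5) = 16.8439…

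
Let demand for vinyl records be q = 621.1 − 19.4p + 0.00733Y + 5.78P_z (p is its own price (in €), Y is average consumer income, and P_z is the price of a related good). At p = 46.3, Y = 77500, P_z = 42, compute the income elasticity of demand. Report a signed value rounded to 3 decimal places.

At the given values, q = 621.1 − 19.4(46.3) + 0.00733(77500) + 5.78(42) = 533.715.
∂q/∂Y = 0.00733.
E = (0.00733) × (77500/533.715) = 1.06437…

1.064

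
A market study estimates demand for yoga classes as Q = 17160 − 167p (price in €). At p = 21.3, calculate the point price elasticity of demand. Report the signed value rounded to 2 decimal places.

-0.26

dQ/dp = −167. At p = 21.3, Q = 17160 − 167(21.3) = 13602.9.
Ed = (dQ/dp)·(p/Q) = −167 × (21.3/13602.9) = -0.2614…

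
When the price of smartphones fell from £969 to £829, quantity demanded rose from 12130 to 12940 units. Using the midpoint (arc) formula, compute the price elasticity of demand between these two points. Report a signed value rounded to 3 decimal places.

%ΔQ = (12940 − 12130) / [(12130 + 12940)/2] = 810/12535 = 0.064619…
%ΔP = (829 − 969) / [(969 + 829)/2] = -140/899 = -0.155728…
Arc Ed = %ΔQ / %ΔP = (810/12535) / (-140/899) = -0.41494…

-0.415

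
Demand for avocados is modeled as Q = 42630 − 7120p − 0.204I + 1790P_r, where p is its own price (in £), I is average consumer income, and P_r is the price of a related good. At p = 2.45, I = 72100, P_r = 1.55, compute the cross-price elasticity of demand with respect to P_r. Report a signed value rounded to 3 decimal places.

0.209

At the given values, Q = 42630 − 7120(2.45) − 0.204(72100) + 1790(1.55) = 13252.1.
∂Q/∂P_r = 1790.
E = (1790) × (1.55/13252.1) = 0.20936…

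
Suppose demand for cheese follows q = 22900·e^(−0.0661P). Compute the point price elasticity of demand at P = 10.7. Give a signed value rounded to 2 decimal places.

-0.71

dq/dP = −0.0661·q = -746.231. At P = 10.7, q = 11289.4.
Ed = (dq/dP)·(P/q) = (-746.231) × (10.7/11289.4) = -0.7072…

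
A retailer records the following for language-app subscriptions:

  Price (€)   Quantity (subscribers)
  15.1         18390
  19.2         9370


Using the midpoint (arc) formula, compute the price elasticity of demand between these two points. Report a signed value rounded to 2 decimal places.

%ΔQ = (9370 − 18390) / [(18390 + 9370)/2] = -9020/13880 = -0.649855…
%ΔP = (19.2 − 15.1) / [(15.1 + 19.2)/2] = 4.1/17.15 = 0.239067…
Arc Ed = %ΔQ / %ΔP = (-9020/13880) / (4.1/17.15) = -2.7182…

-2.72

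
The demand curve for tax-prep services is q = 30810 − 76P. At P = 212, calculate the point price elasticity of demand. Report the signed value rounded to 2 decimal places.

-1.10

dq/dP = −76. At P = 212, q = 30810 − 76(212) = 14698.
Ed = (dq/dP)·(P/q) = −76 × (212/14698) = -1.0962…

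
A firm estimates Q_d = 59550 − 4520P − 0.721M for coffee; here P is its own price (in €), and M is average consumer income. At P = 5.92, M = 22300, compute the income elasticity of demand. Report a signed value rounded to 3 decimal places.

-0.962

At the given values, Q_d = 59550 − 4520(5.92) − 0.721(22300) = 16713.3.
∂Q_d/∂M = -0.721.
E = (-0.721) × (22300/16713.3) = -0.96200…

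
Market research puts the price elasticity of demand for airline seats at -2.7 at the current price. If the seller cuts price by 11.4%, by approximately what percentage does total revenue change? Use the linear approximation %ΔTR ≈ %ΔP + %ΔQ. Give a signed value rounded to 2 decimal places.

%ΔQ ≈ Ed × %ΔP = (-2.7) × (-11.4%) = +30.7800%
%ΔTR ≈ %ΔP + %ΔQ = (-11.4%) + (+30.7800%) = +19.3800%

+19.38%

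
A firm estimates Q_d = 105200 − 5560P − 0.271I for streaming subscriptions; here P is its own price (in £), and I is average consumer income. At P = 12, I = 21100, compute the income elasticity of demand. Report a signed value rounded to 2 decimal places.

-0.17

At the given values, Q_d = 105200 − 5560(12) − 0.271(21100) = 32761.9.
∂Q_d/∂I = -0.271.
E = (-0.271) × (21100/32761.9) = -0.1745…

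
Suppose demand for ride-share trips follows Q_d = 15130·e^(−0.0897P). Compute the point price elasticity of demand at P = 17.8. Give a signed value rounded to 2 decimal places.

dQ_d/dP = −0.0897·Q_d = -274.923. At P = 17.8, Q_d = 3064.91.
Ed = (dQ_d/dP)·(P/Q_d) = (-274.923) × (17.8/3064.91) = -1.5966…

-1.60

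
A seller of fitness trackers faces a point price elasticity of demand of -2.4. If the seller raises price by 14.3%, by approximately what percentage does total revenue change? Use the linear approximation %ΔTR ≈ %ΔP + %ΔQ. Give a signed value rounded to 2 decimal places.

-20.02%

%ΔQ ≈ Ed × %ΔP = (-2.4) × (+14.3%) = -34.3200%
%ΔTR ≈ %ΔP + %ΔQ = (+14.3%) + (-34.3200%) = -20.0200%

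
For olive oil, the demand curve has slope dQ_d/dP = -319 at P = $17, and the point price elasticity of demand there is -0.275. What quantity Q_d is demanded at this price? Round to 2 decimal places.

19720.00

Ed = (dQ_d/dP)·(P/Q_d) ⇒ Q_d = (dQ_d/dP)·P/Ed = (-319)·17/(-0.275) = 19720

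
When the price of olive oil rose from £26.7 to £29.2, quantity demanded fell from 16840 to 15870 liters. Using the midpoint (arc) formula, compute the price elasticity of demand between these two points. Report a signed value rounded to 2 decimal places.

-0.66

%ΔQ = (15870 − 16840) / [(16840 + 15870)/2] = -970/16355 = -0.059309…
%ΔP = (29.2 − 26.7) / [(26.7 + 29.2)/2] = 2.5/27.95 = 0.089445…
Arc Ed = %ΔQ / %ΔP = (-970/16355) / (2.5/27.95) = -0.6630…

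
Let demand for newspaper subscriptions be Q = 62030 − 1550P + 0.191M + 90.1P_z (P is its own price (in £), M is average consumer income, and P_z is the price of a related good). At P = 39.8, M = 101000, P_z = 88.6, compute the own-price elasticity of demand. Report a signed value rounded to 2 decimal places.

At the given values, Q = 62030 − 1550(39.8) + 0.191(101000) + 90.1(88.6) = 27613.86.
∂Q/∂P = −1550.
E = (-1550) × (39.8/27613.86) = -2.2340…

-2.23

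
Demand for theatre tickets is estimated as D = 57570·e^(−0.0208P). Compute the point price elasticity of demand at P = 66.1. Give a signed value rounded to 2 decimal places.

-1.37

dD/dP = −0.0208·D = -302.801. At P = 66.1, D = 14557.7.
Ed = (dD/dP)·(P/D) = (-302.801) × (66.1/14557.7) = -1.3748…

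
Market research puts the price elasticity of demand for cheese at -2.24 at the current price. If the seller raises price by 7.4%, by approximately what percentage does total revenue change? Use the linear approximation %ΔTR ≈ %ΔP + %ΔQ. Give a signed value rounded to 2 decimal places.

-9.18%

%ΔQ ≈ Ed × %ΔP = (-2.24) × (+7.4%) = -16.5760%
%ΔTR ≈ %ΔP + %ΔQ = (+7.4%) + (-16.5760%) = -9.1760%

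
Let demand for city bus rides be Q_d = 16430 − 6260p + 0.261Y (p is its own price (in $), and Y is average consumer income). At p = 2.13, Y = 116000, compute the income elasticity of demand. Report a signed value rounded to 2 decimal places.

At the given values, Q_d = 16430 − 6260(2.13) + 0.261(116000) = 33372.2.
∂Q_d/∂Y = 0.261.
E = (0.261) × (116000/33372.2) = 0.9072…

0.91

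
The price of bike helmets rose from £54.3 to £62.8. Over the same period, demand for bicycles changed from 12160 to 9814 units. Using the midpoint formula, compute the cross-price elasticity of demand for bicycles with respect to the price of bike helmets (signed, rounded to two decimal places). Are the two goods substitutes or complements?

-1.47; complements

%ΔQ_{bicycles} = (9814 − 12160)/avg = -2346/10987 = -0.213525…
%ΔP_{bike helmets} = (62.8 − 54.3)/avg = 8.5/58.55 = 0.145175…
E_cross = (-2346/10987) / (8.5/58.55) = -1.4708…
E_cross < 0 ⇒ the goods are complements.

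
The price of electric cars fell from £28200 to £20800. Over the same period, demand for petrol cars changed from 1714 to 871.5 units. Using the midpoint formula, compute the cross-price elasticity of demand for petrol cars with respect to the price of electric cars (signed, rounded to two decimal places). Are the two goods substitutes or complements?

%ΔQ_{petrol cars} = (871.5 − 1714)/avg = -842.5/1292.75 = -0.651711…
%ΔP_{electric cars} = (20800 − 28200)/avg = -7400/24500 = -0.302040…
E_cross = (-842.5/1292.75) / (-7400/24500) = 2.1576…
E_cross > 0 ⇒ the goods are substitutes.

2.16; substitutes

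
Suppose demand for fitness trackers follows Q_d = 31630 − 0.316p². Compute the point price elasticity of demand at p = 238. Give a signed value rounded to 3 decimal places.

-2.607

dQ_d/dp = −2·0.316·p = -150.416. At p = 238, Q_d = 13730.496.
Ed = (dQ_d/dp)·(p/Q_d) = (-150.416) × (238/13730.496) = -2.60726…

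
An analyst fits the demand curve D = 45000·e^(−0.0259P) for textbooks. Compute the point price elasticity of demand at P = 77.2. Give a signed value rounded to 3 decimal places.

dD/dP = −0.0259·D = -157.815. At P = 77.2, D = 6093.26.
Ed = (dD/dP)·(P/D) = (-157.815) × (77.2/6093.26) = -1.99948

-1.999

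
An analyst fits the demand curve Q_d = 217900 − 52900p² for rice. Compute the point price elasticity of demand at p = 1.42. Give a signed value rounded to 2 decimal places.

-1.92

dQ_d/dp = −2·52900·p = -150236. At p = 1.42, Q_d = 111232.44.
Ed = (dQ_d/dp)·(p/Q_d) = (-150236) × (1.42/111232.44) = -1.9179…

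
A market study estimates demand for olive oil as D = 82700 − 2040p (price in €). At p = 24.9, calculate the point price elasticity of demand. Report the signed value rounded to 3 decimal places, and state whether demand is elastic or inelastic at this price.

-1.592; elastic

dD/dp = −2040. At p = 24.9, D = 82700 − 2040(24.9) = 31904.
Ed = (dD/dp)·(p/D) = −2040 × (24.9/31904) = -1.59215…
|Ed| = 1.592 > 1, so demand is elastic.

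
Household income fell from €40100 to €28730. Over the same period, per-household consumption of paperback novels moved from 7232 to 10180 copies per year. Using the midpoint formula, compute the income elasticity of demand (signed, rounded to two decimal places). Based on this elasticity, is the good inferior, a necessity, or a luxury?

-1.02; inferior

%ΔQ = (10180 − 7232)/[( 7232 + 10180)/2] = 2948/8706 = 0.338617…
%ΔIncome = (28730 − 40100)/[( 40100 + 28730)/2] = -11370/34415 = -0.330379…
E_income = (2948/8706) / (-11370/34415) = -1.0249…
E_income < 0 ⇒ inferior good.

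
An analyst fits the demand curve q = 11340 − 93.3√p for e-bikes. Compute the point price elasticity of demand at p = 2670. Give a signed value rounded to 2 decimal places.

-0.37

dq/dp = −93.3/(2√p) = -0.902809. At p = 2670, q = 6519.
Ed = (dq/dp)·(p/q) = (-0.902809) × (2670/6519) = -0.3697…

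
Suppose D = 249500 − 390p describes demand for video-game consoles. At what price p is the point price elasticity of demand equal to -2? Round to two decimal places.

Ed = −390p/(249500 − 390p). Set this equal to -2:
390p = 2·(249500 − 390p) ⇒ 390p(1 + 2) = 2·249500
p = 2·249500 / (390·3) = 426.4957…

426.50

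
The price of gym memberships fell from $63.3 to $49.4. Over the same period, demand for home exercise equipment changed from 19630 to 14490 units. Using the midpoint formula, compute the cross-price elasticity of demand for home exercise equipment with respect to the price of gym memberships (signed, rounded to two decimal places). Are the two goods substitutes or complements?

%ΔQ_{home exercise equipment} = (14490 − 19630)/avg = -5140/17060 = -0.301289…
%ΔP_{gym memberships} = (49.4 − 63.3)/avg = -13.9/56.35 = -0.246672…
E_cross = (-5140/17060) / (-13.9/56.35) = 1.2214…
E_cross > 0 ⇒ the goods are substitutes.

1.22; substitutes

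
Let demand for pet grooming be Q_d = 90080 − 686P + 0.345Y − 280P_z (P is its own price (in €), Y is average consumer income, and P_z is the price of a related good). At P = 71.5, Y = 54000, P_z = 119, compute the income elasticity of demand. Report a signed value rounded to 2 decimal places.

At the given values, Q_d = 90080 − 686(71.5) + 0.345(54000) − 280(119) = 26341.
∂Q_d/∂Y = 0.345.
E = (0.345) × (54000/26341) = 0.7072…

0.71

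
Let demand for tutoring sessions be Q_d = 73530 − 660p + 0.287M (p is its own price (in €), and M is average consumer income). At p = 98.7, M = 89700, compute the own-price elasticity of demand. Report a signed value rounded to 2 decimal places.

At the given values, Q_d = 73530 − 660(98.7) + 0.287(89700) = 34131.9.
∂Q_d/∂p = −660.
E = (-660) × (98.7/34131.9) = -1.9085…

-1.91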